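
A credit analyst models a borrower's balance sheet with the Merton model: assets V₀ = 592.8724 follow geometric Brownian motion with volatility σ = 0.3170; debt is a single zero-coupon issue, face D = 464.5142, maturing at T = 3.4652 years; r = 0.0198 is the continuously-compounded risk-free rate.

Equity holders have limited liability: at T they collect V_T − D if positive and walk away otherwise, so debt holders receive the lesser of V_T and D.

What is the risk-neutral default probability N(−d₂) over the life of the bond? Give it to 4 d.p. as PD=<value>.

d₁ = [ln(V₀/D) + (r + σ²/2)T] / (σ√T)
   = [ln(592.8724/464.5142) + (0.0198 + 0.5·0.3170²)·3.4652] / (0.3170·√3.4652)
   = [0.243987 + 0.242718] / 0.590097 = 0.824789
d₂ = d₁ − σ√T = 0.824789 − 0.590097 = 0.234692
risk-neutral PD = N(−d₂) = N(-0.234692) = 0.407224

PD=0.4072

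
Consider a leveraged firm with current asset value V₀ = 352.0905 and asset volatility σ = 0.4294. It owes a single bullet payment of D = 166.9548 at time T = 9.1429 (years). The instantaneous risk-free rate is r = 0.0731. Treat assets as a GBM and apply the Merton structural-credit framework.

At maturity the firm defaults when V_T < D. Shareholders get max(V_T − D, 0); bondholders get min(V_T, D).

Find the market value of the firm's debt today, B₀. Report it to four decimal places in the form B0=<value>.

B0=71.7979

d₁ = [ln(V₀/D) + (r + σ²/2)T] / (σ√T)
   = [ln(352.0905/166.9548) + (0.0731 + 0.5·0.4294²)·9.1429] / (0.4294·√9.1429)
   = [0.746165 + 1.511250] / 1.298387 = 1.738631
d₂ = d₁ − σ√T = 1.738631 − 1.298387 = 0.440244
N(d₁) = 0.958950,  N(d₂) = 0.670120,  e^(−rT) = 0.512556
E₀ = V₀·N(d₁) − D·e^(−rT)·N(d₂)
   = 352.0905·0.958950 − 166.9548·0.512556·0.670120 = 280.292646
B₀ = V₀ − E₀ = 352.0905 − 280.292646 = 71.797854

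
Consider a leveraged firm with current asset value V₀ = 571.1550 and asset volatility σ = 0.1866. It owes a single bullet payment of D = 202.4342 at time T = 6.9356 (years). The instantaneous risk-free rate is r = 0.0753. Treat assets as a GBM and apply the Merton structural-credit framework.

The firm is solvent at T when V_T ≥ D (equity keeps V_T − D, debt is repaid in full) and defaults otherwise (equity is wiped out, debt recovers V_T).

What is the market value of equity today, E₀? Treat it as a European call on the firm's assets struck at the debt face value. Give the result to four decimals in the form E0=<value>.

d₁ = [ln(V₀/D) + (r + σ²/2)T] / (σ√T)
   = [ln(571.1550/202.4342) + (0.0753 + 0.5·0.1866²)·6.9356] / (0.1866·√6.9356)
   = [1.037246 + 0.642998] / 0.491421 = 3.419154
d₂ = d₁ − σ√T = 3.419154 − 0.491421 = 2.927733
N(d₁) = 0.999686,  N(d₂) = 0.998293,  e^(−rT) = 0.593184
E₀ = V₀·N(d₁) − D·e^(−rT)·N(d₂)
   = 571.1550·0.999686 − 202.4342·0.593184·0.998293 = 451.099891

E0=451.0999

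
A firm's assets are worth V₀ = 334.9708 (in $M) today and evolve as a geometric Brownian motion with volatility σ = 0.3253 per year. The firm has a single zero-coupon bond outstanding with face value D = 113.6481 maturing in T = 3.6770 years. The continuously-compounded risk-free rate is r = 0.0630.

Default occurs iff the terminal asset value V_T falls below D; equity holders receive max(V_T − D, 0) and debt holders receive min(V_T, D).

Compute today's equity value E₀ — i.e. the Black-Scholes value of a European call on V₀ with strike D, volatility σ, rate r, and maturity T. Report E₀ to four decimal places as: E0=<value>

d₁ = [ln(V₀/D) + (r + σ²/2)T] / (σ√T)
   = [ln(334.9708/113.6481) + (0.0630 + 0.5·0.3253²)·3.6770] / (0.3253·√3.6770)
   = [1.080937 + 0.426201] / 0.623779 = 2.416140
d₂ = d₁ − σ√T = 2.416140 − 0.623779 = 1.792361
N(d₁) = 0.992157,  N(d₂) = 0.963462,  e^(−rT) = 0.793223
E₀ = V₀·N(d₁) − D·e^(−rT)·N(d₂)
   = 334.9708·0.992157 − 113.6481·0.793223·0.963462 = 245.489144

E0=245.4891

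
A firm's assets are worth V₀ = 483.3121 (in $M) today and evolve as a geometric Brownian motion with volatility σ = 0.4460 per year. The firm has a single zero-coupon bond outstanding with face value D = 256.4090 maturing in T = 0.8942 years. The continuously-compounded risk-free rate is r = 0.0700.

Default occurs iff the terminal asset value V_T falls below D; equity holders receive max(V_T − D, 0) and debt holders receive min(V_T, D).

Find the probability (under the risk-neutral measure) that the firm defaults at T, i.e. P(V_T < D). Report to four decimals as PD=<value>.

d₁ = [ln(V₀/D) + (r + σ²/2)T] / (σ√T)
   = [ln(483.3121/256.4090) + (0.0700 + 0.5·0.4460²)·0.8942] / (0.4460·√0.8942)
   = [0.633889 + 0.151529] / 0.421747 = 1.862296
d₂ = d₁ − σ√T = 1.862296 − 0.421747 = 1.440549
risk-neutral PD = N(−d₂) = N(-1.440549) = 0.074856

PD=0.0749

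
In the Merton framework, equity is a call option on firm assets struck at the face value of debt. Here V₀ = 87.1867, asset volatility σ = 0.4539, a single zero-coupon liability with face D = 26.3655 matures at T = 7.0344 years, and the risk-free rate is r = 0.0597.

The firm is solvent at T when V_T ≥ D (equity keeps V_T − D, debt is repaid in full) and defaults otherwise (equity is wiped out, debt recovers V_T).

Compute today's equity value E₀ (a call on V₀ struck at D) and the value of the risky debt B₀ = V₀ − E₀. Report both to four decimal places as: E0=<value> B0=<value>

d₁ = [ln(V₀/D) + (r + σ²/2)T] / (σ√T)
   = [ln(87.1867/26.3655) + (0.0597 + 0.5·0.4539²)·7.0344] / (0.4539·√7.0344)
   = [1.195995 + 1.144586] / 1.203854 = 1.944240
d₂ = d₁ − σ√T = 1.944240 − 1.203854 = 0.740387
N(d₁) = 0.974067,  N(d₂) = 0.770467,  e^(−rT) = 0.657077
E₀ = V₀·N(d₁) − D·e^(−rT)·N(d₂)
   = 87.1867·0.974067 − 26.3655·0.657077·0.770467 = 71.577960
B₀ = V₀ − E₀ = 87.1867 − 71.577960 = 15.608740

E0=71.5780 B0=15.6087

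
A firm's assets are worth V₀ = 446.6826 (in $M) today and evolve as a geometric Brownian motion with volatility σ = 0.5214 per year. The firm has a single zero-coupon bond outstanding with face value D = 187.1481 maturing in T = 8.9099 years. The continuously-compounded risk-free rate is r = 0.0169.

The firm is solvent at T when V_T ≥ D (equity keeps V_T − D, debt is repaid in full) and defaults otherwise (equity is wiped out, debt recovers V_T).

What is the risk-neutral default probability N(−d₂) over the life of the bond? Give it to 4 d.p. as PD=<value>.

PD=0.5487

d₁ = [ln(V₀/D) + (r + σ²/2)T] / (σ√T)
   = [ln(446.6826/187.1481) + (0.0169 + 0.5·0.5214²)·8.9099] / (0.5214·√8.9099)
   = [0.869948 + 1.361691] / 1.556351 = 1.433892
d₂ = d₁ − σ√T = 1.433892 − 1.556351 = -0.122458
risk-neutral PD = N(−d₂) = N(0.122458) = 0.548732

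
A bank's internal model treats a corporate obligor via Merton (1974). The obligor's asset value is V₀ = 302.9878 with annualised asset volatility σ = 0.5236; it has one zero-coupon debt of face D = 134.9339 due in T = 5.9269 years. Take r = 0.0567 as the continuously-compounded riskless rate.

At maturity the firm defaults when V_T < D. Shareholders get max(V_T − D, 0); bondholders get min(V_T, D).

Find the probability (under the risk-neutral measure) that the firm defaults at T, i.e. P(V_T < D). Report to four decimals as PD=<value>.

d₁ = [ln(V₀/D) + (r + σ²/2)T] / (σ√T)
   = [ln(302.9878/134.9339) + (0.0567 + 0.5·0.5236²)·5.9269] / (0.5236·√5.9269)
   = [0.808908 + 1.148506] / 1.274716 = 1.535568
d₂ = d₁ − σ√T = 1.535568 − 1.274716 = 0.260852
risk-neutral PD = N(−d₂) = N(-0.260852) = 0.397103

PD=0.3971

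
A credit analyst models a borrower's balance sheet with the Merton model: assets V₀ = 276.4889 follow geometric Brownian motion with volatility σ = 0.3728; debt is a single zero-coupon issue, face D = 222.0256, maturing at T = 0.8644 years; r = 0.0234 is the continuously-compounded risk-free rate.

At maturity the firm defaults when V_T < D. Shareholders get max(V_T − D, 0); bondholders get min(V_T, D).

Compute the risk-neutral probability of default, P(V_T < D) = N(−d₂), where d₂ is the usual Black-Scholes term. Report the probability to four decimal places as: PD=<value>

d₁ = [ln(V₀/D) + (r + σ²/2)T] / (σ√T)
   = [ln(276.4889/222.0256) + (0.0234 + 0.5·0.3728²)·0.8644] / (0.3728·√0.8644)
   = [0.219378 + 0.080294] / 0.346604 = 0.864595
d₂ = d₁ − σ√T = 0.864595 − 0.346604 = 0.517992
risk-neutral PD = N(−d₂) = N(-0.517992) = 0.302232

PD=0.3022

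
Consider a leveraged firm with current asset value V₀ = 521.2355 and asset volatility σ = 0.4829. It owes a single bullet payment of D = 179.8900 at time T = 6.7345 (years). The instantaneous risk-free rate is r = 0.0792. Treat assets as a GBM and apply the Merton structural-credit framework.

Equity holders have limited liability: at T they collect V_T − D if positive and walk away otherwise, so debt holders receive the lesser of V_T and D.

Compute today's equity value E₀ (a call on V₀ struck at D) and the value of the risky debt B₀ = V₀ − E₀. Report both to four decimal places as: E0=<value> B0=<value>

E0=428.0578 B0=93.1777

d₁ = [ln(V₀/D) + (r + σ²/2)T] / (σ√T)
   = [ln(521.2355/179.8900) + (0.0792 + 0.5·0.4829²)·6.7345] / (0.4829·√6.7345)
   = [1.063856 + 1.318590] / 1.253170 = 1.901136
d₂ = d₁ − σ√T = 1.901136 − 1.253170 = 0.647966
N(d₁) = 0.971358,  N(d₂) = 0.741497,  e^(−rT) = 0.586623
E₀ = V₀·N(d₁) − D·e^(−rT)·N(d₂)
   = 521.2355·0.971358 − 179.8900·0.586623·0.741497 = 428.057812
B₀ = V₀ − E₀ = 521.2355 − 428.057812 = 93.177688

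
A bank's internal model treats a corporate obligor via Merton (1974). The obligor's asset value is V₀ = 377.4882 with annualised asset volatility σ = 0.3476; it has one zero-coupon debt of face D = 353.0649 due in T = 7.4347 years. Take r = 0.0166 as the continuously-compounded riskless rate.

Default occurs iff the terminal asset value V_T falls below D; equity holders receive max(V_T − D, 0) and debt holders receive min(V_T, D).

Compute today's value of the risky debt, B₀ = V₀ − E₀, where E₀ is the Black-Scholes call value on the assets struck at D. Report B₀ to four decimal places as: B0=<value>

d₁ = [ln(V₀/D) + (r + σ²/2)T] / (σ√T)
   = [ln(377.4882/353.0649) + (0.0166 + 0.5·0.3476²)·7.4347] / (0.3476·√7.4347)
   = [0.066887 + 0.572568] / 0.947789 = 0.674681
d₂ = d₁ − σ√T = 0.674681 − 0.947789 = -0.273108
N(d₁) = 0.750061,  N(d₂) = 0.392385,  e^(−rT) = 0.883896
E₀ = V₀·N(d₁) − D·e^(−rT)·N(d₂)
   = 377.4882·0.750061 − 353.0649·0.883896·0.392385 = 160.686405
B₀ = V₀ − E₀ = 377.4882 − 160.686405 = 216.801795

B0=216.8018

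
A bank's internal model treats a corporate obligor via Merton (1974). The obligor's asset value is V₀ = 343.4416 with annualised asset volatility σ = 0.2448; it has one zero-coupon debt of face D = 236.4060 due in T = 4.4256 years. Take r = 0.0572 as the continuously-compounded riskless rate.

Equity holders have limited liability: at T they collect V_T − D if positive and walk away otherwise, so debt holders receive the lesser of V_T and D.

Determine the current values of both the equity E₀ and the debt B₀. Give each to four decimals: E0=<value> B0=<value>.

d₁ = [ln(V₀/D) + (r + σ²/2)T] / (σ√T)
   = [ln(343.4416/236.4060) + (0.0572 + 0.5·0.2448²)·4.4256] / (0.2448·√4.4256)
   = [0.373466 + 0.385751] / 0.514988 = 1.474241
d₂ = d₁ − σ√T = 1.474241 − 0.514988 = 0.959253
N(d₁) = 0.929792,  N(d₂) = 0.831284,  e^(−rT) = 0.776356
E₀ = V₀·N(d₁) − D·e^(−rT)·N(d₂)
   = 343.4416·0.929792 − 236.4060·0.776356·0.831284 = 166.759231
B₀ = V₀ − E₀ = 343.4416 − 166.759231 = 176.682369

E0=166.7592 B0=176.6824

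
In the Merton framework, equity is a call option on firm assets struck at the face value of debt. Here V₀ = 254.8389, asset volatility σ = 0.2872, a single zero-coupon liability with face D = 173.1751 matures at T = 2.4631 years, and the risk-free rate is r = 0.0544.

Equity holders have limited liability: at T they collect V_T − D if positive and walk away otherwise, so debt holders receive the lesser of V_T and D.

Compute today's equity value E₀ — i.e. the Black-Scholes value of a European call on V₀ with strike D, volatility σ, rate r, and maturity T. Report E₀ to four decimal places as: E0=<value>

d₁ = [ln(V₀/D) + (r + σ²/2)T] / (σ√T)
   = [ln(254.8389/173.1751) + (0.0544 + 0.5·0.2872²)·2.4631] / (0.2872·√2.4631)
   = [0.386328 + 0.235576] / 0.450739 = 1.379742
d₂ = d₁ − σ√T = 1.379742 − 0.450739 = 0.929003
N(d₁) = 0.916167,  N(d₂) = 0.823556,  e^(−rT) = 0.874597
E₀ = V₀·N(d₁) − D·e^(−rT)·N(d₂)
   = 254.8389·0.916167 − 173.1751·0.874597·0.823556 = 108.740534

E0=108.7405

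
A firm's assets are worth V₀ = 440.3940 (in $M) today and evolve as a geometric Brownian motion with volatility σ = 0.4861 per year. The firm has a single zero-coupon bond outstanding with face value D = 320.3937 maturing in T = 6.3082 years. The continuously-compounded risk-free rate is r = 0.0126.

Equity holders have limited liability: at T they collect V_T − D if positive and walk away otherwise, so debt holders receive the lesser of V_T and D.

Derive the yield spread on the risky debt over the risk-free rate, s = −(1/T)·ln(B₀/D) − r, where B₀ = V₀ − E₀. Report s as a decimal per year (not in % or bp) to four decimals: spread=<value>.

spread=0.0688

d₁ = [ln(V₀/D) + (r + σ²/2)T] / (σ√T)
   = [ln(440.3940/320.3937) + (0.0126 + 0.5·0.4861²)·6.3082] / (0.4861·√6.3082)
   = [0.318119 + 0.824776] / 1.220895 = 0.936112
d₂ = d₁ − σ√T = 0.936112 − 1.220895 = -0.284783
N(d₁) = 0.825392,  N(d₂) = 0.387905,  e^(−rT) = 0.923593
E₀ = V₀·N(d₁) − D·e^(−rT)·N(d₂)
   = 440.3940·0.825392 − 320.3937·0.923593·0.387905 = 248.711409
B₀ = V₀ − E₀ = 440.3940 − 248.711409 = 191.682591
spread = −(1/T)·ln(B₀/D) − r = −(1/6.3082)·ln(191.682591/320.3937) − 0.0126 = 0.06883523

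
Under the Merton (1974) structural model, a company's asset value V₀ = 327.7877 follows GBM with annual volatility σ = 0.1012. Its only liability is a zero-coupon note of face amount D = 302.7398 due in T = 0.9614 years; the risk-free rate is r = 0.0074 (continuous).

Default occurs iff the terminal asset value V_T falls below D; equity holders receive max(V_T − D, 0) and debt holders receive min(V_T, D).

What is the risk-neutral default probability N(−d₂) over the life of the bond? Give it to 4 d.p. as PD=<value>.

d₁ = [ln(V₀/D) + (r + σ²/2)T] / (σ√T)
   = [ln(327.7877/302.7398) + (0.0074 + 0.5·0.1012²)·0.9614] / (0.1012·√0.9614)
   = [0.079492 + 0.012037] / 0.099228 = 0.922423
d₂ = d₁ − σ√T = 0.922423 − 0.099228 = 0.823196
risk-neutral PD = N(−d₂) = N(-0.823196) = 0.205198

PD=0.2052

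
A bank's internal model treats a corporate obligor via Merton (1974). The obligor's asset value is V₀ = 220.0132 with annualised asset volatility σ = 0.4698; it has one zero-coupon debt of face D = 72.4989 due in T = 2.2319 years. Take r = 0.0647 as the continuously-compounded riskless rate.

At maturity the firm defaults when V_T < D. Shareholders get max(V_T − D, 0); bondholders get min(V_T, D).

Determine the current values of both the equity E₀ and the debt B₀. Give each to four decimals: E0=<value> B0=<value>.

E0=158.4221 B0=61.5911

d₁ = [ln(V₀/D) + (r + σ²/2)T] / (σ√T)
   = [ln(220.0132/72.4989) + (0.0647 + 0.5·0.4698²)·2.2319] / (0.4698·√2.2319)
   = [1.110116 + 0.390708] / 0.701860 = 2.138352
d₂ = d₁ − σ√T = 2.138352 − 0.701860 = 1.436493
N(d₁) = 0.983756,  N(d₂) = 0.924569,  e^(−rT) = 0.865538
E₀ = V₀·N(d₁) − D·e^(−rT)·N(d₂)
   = 220.0132·0.983756 − 72.4989·0.865538·0.924569 = 158.422076
B₀ = V₀ − E₀ = 220.0132 − 158.422076 = 61.591124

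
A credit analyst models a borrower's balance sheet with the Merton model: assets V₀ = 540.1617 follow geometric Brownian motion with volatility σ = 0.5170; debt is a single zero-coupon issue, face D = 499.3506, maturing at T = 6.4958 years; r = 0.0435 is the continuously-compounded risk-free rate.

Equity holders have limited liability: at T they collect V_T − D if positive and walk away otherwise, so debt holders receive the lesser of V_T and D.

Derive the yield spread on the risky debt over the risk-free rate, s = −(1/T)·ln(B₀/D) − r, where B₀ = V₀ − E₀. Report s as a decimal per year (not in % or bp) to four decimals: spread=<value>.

d₁ = [ln(V₀/D) + (r + σ²/2)T] / (σ√T)
   = [ln(540.1617/499.3506) + (0.0435 + 0.5·0.5170²)·6.4958] / (0.5170·√6.4958)
   = [0.078560 + 1.150695] / 1.317671 = 0.932900
d₂ = d₁ − σ√T = 0.932900 − 1.317671 = -0.384770
N(d₁) = 0.824564,  N(d₂) = 0.350204,  e^(−rT) = 0.753846
E₀ = V₀·N(d₁) − D·e^(−rT)·N(d₂)
   = 540.1617·0.824564 − 499.3506·0.753846·0.350204 = 313.569635
B₀ = V₀ − E₀ = 540.1617 − 313.569635 = 226.592065
spread = −(1/T)·ln(B₀/D) − r = −(1/6.4958)·ln(226.592065/499.3506) − 0.0435 = 0.07814123

spread=0.0781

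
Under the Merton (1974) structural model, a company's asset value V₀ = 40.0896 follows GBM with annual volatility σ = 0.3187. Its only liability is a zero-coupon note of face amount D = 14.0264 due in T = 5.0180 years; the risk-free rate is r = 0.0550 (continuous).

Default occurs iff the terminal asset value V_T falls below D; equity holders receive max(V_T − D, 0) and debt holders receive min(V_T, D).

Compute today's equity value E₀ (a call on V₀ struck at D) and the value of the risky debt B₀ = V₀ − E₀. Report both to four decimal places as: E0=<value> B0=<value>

E0=29.6193 B0=10.4703

d₁ = [ln(V₀/D) + (r + σ²/2)T] / (σ√T)
   = [ln(40.0896/14.0264) + (0.0550 + 0.5·0.3187²)·5.0180] / (0.3187·√5.0180)
   = [1.050176 + 0.530828] / 0.713916 = 2.214550
d₂ = d₁ − σ√T = 2.214550 − 0.713916 = 1.500634
N(d₁) = 0.986605,  N(d₂) = 0.933275,  e^(−rT) = 0.758821
E₀ = V₀·N(d₁) − D·e^(−rT)·N(d₂)
   = 40.0896·0.986605 − 14.0264·0.758821·0.933275 = 29.619251
B₀ = V₀ − E₀ = 40.0896 − 29.619251 = 10.470349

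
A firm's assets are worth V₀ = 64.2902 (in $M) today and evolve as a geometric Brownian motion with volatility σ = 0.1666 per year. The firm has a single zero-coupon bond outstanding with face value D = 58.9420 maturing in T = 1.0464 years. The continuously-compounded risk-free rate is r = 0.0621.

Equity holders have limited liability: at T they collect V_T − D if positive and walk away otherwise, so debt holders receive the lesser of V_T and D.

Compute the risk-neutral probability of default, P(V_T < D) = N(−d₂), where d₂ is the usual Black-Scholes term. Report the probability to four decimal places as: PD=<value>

d₁ = [ln(V₀/D) + (r + σ²/2)T] / (σ√T)
   = [ln(64.2902/58.9420) + (0.0621 + 0.5·0.1666²)·1.0464] / (0.1666·√1.0464)
   = [0.086853 + 0.079503] / 0.170421 = 0.976148
d₂ = d₁ − σ√T = 0.976148 − 0.170421 = 0.805727
risk-neutral PD = N(−d₂) = N(-0.805727) = 0.210200

PD=0.2102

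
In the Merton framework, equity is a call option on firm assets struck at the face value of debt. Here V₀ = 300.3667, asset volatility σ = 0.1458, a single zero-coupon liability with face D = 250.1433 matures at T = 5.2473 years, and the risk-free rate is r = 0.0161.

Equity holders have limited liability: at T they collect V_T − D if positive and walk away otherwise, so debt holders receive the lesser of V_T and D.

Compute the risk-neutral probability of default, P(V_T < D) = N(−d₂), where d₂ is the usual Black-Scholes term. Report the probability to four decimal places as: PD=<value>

d₁ = [ln(V₀/D) + (r + σ²/2)T] / (σ√T)
   = [ln(300.3667/250.1433) + (0.0161 + 0.5·0.1458²)·5.2473] / (0.1458·√5.2473)
   = [0.182970 + 0.140254] / 0.333984 = 0.967784
d₂ = d₁ − σ√T = 0.967784 − 0.333984 = 0.633800
risk-neutral PD = N(−d₂) = N(-0.633800) = 0.263106

PD=0.2631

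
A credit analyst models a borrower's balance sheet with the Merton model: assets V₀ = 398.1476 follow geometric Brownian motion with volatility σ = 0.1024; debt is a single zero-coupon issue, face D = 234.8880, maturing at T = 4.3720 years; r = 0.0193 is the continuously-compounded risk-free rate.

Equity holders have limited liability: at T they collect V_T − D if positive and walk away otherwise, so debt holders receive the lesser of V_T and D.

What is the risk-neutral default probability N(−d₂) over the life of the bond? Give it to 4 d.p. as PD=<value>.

PD=0.0030

d₁ = [ln(V₀/D) + (r + σ²/2)T] / (σ√T)
   = [ln(398.1476/234.8880) + (0.0193 + 0.5·0.1024²)·4.3720] / (0.1024·√4.3720)
   = [0.527714 + 0.107301] / 0.214112 = 2.965816
d₂ = d₁ − σ√T = 2.965816 − 0.214112 = 2.751705
risk-neutral PD = N(−d₂) = N(-2.751705) = 0.002964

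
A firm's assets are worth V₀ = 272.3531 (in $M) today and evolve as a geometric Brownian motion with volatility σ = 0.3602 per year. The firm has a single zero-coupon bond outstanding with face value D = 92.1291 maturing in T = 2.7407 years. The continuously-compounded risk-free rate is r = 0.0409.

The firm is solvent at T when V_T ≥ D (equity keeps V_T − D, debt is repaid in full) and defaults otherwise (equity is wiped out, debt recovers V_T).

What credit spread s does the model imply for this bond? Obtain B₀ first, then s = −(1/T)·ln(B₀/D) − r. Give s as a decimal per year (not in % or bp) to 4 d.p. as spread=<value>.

d₁ = [ln(V₀/D) + (r + σ²/2)T] / (σ√T)
   = [ln(272.3531/92.1291) + (0.0409 + 0.5·0.3602²)·2.7407] / (0.3602·√2.7407)
   = [1.083909 + 0.289889] / 0.596313 = 2.303819
d₂ = d₁ − σ√T = 2.303819 − 0.596313 = 1.707506
N(d₁) = 0.989384,  N(d₂) = 0.956136,  e^(−rT) = 0.893960
E₀ = V₀·N(d₁) − D·e^(−rT)·N(d₂)
   = 272.3531·0.989384 − 92.1291·0.893960·0.956136 = 190.714621
B₀ = V₀ − E₀ = 272.3531 − 190.714621 = 81.638479
spread = −(1/T)·ln(B₀/D) − r = −(1/2.7407)·ln(81.638479/92.1291) − 0.0409 = 0.00320922

spread=0.0032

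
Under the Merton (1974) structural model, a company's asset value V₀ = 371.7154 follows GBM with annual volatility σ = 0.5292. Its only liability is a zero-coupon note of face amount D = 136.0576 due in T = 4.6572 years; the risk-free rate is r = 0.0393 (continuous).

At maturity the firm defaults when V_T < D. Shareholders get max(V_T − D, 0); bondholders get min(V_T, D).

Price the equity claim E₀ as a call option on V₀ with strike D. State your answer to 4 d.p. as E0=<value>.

d₁ = [ln(V₀/D) + (r + σ²/2)T] / (σ√T)
   = [ln(371.7154/136.0576) + (0.0393 + 0.5·0.5292²)·4.6572] / (0.5292·√4.6572)
   = [1.005050 + 0.835159] / 1.142043 = 1.611331
d₂ = d₁ − σ√T = 1.611331 − 1.142043 = 0.469289
N(d₁) = 0.946446,  N(d₂) = 0.680568,  e^(−rT) = 0.832745
E₀ = V₀·N(d₁) − D·e^(−rT)·N(d₂)
   = 371.7154·0.946446 − 136.0576·0.832745·0.680568 = 274.699380

E0=274.6994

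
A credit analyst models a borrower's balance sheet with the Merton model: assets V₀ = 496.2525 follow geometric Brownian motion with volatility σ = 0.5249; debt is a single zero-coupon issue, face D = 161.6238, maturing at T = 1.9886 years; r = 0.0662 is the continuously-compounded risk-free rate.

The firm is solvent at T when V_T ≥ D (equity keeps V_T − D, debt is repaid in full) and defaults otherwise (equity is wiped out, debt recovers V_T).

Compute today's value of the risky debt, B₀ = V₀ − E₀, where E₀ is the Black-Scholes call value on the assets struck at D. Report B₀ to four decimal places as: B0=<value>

B0=138.2226

d₁ = [ln(V₀/D) + (r + σ²/2)T] / (σ√T)
   = [ln(496.2525/161.6238) + (0.0662 + 0.5·0.5249²)·1.9886] / (0.5249·√1.9886)
   = [1.121813 + 0.405595] / 0.740202 = 2.063502
d₂ = d₁ − σ√T = 2.063502 − 0.740202 = 1.323300
N(d₁) = 0.980468,  N(d₂) = 0.907132,  e^(−rT) = 0.876652
E₀ = V₀·N(d₁) − D·e^(−rT)·N(d₂)
   = 496.2525·0.980468 − 161.6238·0.876652·0.907132 = 358.029890
B₀ = V₀ − E₀ = 496.2525 − 358.029890 = 138.222610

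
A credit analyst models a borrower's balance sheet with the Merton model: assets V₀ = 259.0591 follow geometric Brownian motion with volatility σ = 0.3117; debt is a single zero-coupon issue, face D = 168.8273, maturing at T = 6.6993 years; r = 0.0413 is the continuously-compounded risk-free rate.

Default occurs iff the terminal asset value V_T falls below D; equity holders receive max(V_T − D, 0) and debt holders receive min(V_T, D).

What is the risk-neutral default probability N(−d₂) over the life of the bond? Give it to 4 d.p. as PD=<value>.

PD=0.3191

d₁ = [ln(V₀/D) + (r + σ²/2)T] / (σ√T)
   = [ln(259.0591/168.8273) + (0.0413 + 0.5·0.3117²)·6.6993] / (0.3117·√6.6993)
   = [0.428180 + 0.602123] / 0.806773 = 1.277066
d₂ = d₁ − σ√T = 1.277066 − 0.806773 = 0.470293
risk-neutral PD = N(−d₂) = N(-0.470293) = 0.319073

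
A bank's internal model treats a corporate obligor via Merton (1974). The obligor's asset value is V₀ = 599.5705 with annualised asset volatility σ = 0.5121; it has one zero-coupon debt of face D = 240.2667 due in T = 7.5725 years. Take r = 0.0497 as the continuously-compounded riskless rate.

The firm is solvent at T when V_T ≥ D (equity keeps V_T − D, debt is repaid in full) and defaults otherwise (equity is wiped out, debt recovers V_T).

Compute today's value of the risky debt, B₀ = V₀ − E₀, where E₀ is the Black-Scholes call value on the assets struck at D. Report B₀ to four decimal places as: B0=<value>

d₁ = [ln(V₀/D) + (r + σ²/2)T] / (σ√T)
   = [ln(599.5705/240.2667) + (0.0497 + 0.5·0.5121²)·7.5725] / (0.5121·√7.5725)
   = [0.914464 + 1.369284] / 1.409206 = 1.620592
d₂ = d₁ − σ√T = 1.620592 − 1.409206 = 0.211386
N(d₁) = 0.947447,  N(d₂) = 0.583707,  e^(−rT) = 0.686360
E₀ = V₀·N(d₁) − D·e^(−rT)·N(d₂)
   = 599.5705·0.947447 − 240.2667·0.686360·0.583707 = 471.802735
B₀ = V₀ − E₀ = 599.5705 − 471.802735 = 127.767765

B0=127.7678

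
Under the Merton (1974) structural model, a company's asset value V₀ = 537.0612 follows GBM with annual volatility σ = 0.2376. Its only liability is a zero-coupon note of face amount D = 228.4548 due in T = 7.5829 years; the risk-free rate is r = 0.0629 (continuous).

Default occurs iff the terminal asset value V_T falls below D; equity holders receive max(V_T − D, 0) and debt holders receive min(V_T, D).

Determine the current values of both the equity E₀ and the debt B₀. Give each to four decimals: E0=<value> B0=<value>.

E0=396.6032 B0=140.4580

d₁ = [ln(V₀/D) + (r + σ²/2)T] / (σ√T)
   = [ln(537.0612/228.4548) + (0.0629 + 0.5·0.2376²)·7.5829] / (0.2376·√7.5829)
   = [0.854774 + 0.691006] / 0.654281 = 2.362564
d₂ = d₁ − σ√T = 2.362564 − 0.654281 = 1.708283
N(d₁) = 0.990925,  N(d₂) = 0.956208,  e^(−rT) = 0.620665
E₀ = V₀·N(d₁) − D·e^(−rT)·N(d₂)
   = 537.0612·0.990925 − 228.4548·0.620665·0.956208 = 396.603244
B₀ = V₀ − E₀ = 537.0612 − 396.603244 = 140.457956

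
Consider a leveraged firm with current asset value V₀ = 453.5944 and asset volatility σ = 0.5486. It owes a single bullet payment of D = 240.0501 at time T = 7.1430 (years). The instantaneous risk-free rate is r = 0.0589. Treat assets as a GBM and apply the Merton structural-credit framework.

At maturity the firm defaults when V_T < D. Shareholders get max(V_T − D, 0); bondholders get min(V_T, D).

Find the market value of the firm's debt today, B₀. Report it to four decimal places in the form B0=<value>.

d₁ = [ln(V₀/D) + (r + σ²/2)T] / (σ√T)
   = [ln(453.5944/240.0501) + (0.0589 + 0.5·0.5486²)·7.1430] / (0.5486·√7.1430)
   = [0.636356 + 1.495608] / 1.466210 = 1.454065
d₂ = d₁ − σ√T = 1.454065 − 1.466210 = -0.012145
N(d₁) = 0.927036,  N(d₂) = 0.495155,  e^(−rT) = 0.656572
E₀ = V₀·N(d₁) − D·e^(−rT)·N(d₂)
   = 453.5944·0.927036 − 240.0501·0.656572·0.495155 = 342.456786
B₀ = V₀ − E₀ = 453.5944 − 342.456786 = 111.137614

B0=111.1376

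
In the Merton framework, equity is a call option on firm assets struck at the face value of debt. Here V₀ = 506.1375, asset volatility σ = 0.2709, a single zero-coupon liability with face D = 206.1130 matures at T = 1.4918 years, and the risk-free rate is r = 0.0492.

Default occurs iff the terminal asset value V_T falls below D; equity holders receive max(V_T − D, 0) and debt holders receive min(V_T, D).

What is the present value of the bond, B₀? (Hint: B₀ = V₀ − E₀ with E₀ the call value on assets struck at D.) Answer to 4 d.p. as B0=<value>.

d₁ = [ln(V₀/D) + (r + σ²/2)T] / (σ√T)
   = [ln(506.1375/206.1130) + (0.0492 + 0.5·0.2709²)·1.4918] / (0.2709·√1.4918)
   = [0.898384 + 0.128136] / 0.330875 = 3.102437
d₂ = d₁ − σ√T = 3.102437 − 0.330875 = 2.771561
N(d₁) = 0.999040,  N(d₂) = 0.997211,  e^(−rT) = 0.929232
E₀ = V₀·N(d₁) − D·e^(−rT)·N(d₂)
   = 506.1375·0.999040 − 206.1130·0.929232·0.997211 = 314.659171
B₀ = V₀ − E₀ = 506.1375 − 314.659171 = 191.478329

B0=191.4783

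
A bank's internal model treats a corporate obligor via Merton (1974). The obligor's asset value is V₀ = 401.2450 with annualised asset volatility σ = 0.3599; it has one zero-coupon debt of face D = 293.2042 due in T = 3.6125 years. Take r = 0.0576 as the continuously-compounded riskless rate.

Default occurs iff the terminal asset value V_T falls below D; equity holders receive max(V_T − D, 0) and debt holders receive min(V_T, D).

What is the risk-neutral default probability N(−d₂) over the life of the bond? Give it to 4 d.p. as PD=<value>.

d₁ = [ln(V₀/D) + (r + σ²/2)T] / (σ√T)
   = [ln(401.2450/293.2042) + (0.0576 + 0.5·0.3599²)·3.6125] / (0.3599·√3.6125)
   = [0.313703 + 0.442040] / 0.684047 = 1.104812
d₂ = d₁ − σ√T = 1.104812 − 0.684047 = 0.420765
risk-neutral PD = N(−d₂) = N(-0.420765) = 0.336963

PD=0.3370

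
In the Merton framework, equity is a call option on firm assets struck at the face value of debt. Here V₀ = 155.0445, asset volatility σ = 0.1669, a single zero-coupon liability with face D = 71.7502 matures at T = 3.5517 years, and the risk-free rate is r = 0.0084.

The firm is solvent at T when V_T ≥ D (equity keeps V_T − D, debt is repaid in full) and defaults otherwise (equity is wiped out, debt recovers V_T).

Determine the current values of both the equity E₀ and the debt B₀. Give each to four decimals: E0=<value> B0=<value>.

d₁ = [ln(V₀/D) + (r + σ²/2)T] / (σ√T)
   = [ln(155.0445/71.7502) + (0.0084 + 0.5·0.1669²)·3.5517] / (0.1669·√3.5517)
   = [0.770522 + 0.079302] / 0.314539 = 2.701806
d₂ = d₁ − σ√T = 2.701806 − 0.314539 = 2.387267
N(d₁) = 0.996552,  N(d₂) = 0.991513,  e^(−rT) = 0.970606
E₀ = V₀·N(d₁) − D·e^(−rT)·N(d₂)
   = 155.0445·0.996552 − 71.7502·0.970606·0.991513 = 85.459725
B₀ = V₀ − E₀ = 155.0445 − 85.459725 = 69.584775

E0=85.4597 B0=69.5848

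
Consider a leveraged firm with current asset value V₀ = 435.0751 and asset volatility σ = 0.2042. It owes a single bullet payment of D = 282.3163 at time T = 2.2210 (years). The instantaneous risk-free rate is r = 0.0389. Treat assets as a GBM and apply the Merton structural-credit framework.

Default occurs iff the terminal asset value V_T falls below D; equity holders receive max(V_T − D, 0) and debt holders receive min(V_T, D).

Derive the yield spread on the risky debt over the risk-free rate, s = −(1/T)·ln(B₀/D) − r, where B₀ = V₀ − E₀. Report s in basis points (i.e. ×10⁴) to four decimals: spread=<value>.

d₁ = [ln(V₀/D) + (r + σ²/2)T] / (σ√T)
   = [ln(435.0751/282.3163) + (0.0389 + 0.5·0.2042²)·2.2210] / (0.2042·√2.2210)
   = [0.432491 + 0.132702] / 0.304320 = 1.857234
d₂ = d₁ − σ√T = 1.857234 − 0.304320 = 1.552914
N(d₁) = 0.968361,  N(d₂) = 0.939778,  e^(−rT) = 0.917230
E₀ = V₀·N(d₁) − D·e^(−rT)·N(d₂)
   = 435.0751·0.968361 − 282.3163·0.917230·0.939778 = 177.955152
B₀ = V₀ − E₀ = 435.0751 − 177.955152 = 257.119948
spread = −(1/T)·ln(B₀/D) − r = −(1/2.2210)·ln(257.119948/282.3163) − 0.0389 = 0.00319157
in basis points: 0.00319157 × 10⁴ = 31.9157 bp

spread=31.9157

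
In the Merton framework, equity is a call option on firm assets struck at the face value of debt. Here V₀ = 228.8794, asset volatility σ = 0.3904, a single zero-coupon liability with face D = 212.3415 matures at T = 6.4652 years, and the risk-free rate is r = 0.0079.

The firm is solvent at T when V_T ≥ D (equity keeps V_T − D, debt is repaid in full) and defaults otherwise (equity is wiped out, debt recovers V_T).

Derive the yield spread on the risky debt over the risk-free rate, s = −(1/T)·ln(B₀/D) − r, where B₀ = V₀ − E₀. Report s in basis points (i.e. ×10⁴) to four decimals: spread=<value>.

d₁ = [ln(V₀/D) + (r + σ²/2)T] / (σ√T)
   = [ln(228.8794/212.3415) + (0.0079 + 0.5·0.3904²)·6.4652] / (0.3904·√6.4652)
   = [0.074999 + 0.543763] / 0.992661 = 0.623337
d₂ = d₁ − σ√T = 0.623337 − 0.992661 = -0.369324
N(d₁) = 0.733468,  N(d₂) = 0.355943,  e^(−rT) = 0.950207
E₀ = V₀·N(d₁) − D·e^(−rT)·N(d₂)
   = 228.8794·0.733468 − 212.3415·0.950207·0.355943 = 96.057700
B₀ = V₀ − E₀ = 228.8794 − 96.057700 = 132.821700
spread = −(1/T)·ln(B₀/D) − r = −(1/6.4652)·ln(132.821700/212.3415) − 0.0079 = 0.06467134
in basis points: 0.06467134 × 10⁴ = 646.7134 bp

spread=646.7134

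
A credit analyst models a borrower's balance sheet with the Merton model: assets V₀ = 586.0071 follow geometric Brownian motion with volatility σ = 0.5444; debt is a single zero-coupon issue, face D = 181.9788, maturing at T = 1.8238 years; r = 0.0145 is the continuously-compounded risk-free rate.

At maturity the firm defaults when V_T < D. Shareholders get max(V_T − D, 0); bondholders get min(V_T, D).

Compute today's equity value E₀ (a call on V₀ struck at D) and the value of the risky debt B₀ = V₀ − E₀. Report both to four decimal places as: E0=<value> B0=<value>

E0=413.6960 B0=172.3111

d₁ = [ln(V₀/D) + (r + σ²/2)T] / (σ√T)
   = [ln(586.0071/181.9788) + (0.0145 + 0.5·0.5444²)·1.8238] / (0.5444·√1.8238)
   = [1.169442 + 0.296706] / 0.735202 = 1.994211
d₂ = d₁ − σ√T = 1.994211 − 0.735202 = 1.259009
N(d₁) = 0.976935,  N(d₂) = 0.895986,  e^(−rT) = 0.973902
E₀ = V₀·N(d₁) − D·e^(−rT)·N(d₂)
   = 586.0071·0.976935 − 181.9788·0.973902·0.895986 = 413.695974
B₀ = V₀ − E₀ = 586.0071 − 413.695974 = 172.311126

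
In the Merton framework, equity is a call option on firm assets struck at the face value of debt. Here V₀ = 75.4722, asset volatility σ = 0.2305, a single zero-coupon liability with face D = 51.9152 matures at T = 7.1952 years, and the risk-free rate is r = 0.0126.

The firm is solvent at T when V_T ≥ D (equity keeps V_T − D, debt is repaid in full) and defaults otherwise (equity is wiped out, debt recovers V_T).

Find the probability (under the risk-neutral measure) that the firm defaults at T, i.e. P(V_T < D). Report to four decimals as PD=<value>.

d₁ = [ln(V₀/D) + (r + σ²/2)T] / (σ√T)
   = [ln(75.4722/51.9152) + (0.0126 + 0.5·0.2305²)·7.1952] / (0.2305·√7.1952)
   = [0.374153 + 0.281801] / 0.618290 = 1.060916
d₂ = d₁ − σ√T = 1.060916 − 0.618290 = 0.442625
risk-neutral PD = N(−d₂) = N(-0.442625) = 0.329018

PD=0.3290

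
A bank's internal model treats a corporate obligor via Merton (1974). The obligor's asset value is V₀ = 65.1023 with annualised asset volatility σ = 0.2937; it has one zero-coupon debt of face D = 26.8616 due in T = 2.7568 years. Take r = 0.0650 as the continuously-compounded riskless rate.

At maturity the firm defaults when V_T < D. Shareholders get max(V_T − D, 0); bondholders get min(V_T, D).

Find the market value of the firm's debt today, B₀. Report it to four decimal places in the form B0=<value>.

B0=22.3614

d₁ = [ln(V₀/D) + (r + σ²/2)T] / (σ√T)
   = [ln(65.1023/26.8616) + (0.0650 + 0.5·0.2937²)·2.7568] / (0.2937·√2.7568)
   = [0.885262 + 0.298092] / 0.487648 = 2.426656
d₂ = d₁ − σ√T = 2.426656 − 0.487648 = 1.939008
N(d₁) = 0.992381,  N(d₂) = 0.973750,  e^(−rT) = 0.835945
E₀ = V₀·N(d₁) − D·e^(−rT)·N(d₂)
   = 65.1023·0.992381 − 26.8616·0.835945·0.973750 = 42.740876
B₀ = V₀ − E₀ = 65.1023 − 42.740876 = 22.361424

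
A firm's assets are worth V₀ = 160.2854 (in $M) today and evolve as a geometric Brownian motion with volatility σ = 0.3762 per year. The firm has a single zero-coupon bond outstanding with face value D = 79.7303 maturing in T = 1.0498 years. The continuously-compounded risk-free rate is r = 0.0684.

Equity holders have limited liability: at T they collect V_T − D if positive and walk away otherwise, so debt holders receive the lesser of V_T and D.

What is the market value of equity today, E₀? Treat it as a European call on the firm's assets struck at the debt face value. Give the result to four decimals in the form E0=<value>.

d₁ = [ln(V₀/D) + (r + σ²/2)T] / (σ√T)
   = [ln(160.2854/79.7303) + (0.0684 + 0.5·0.3762²)·1.0498] / (0.3762·√1.0498)
   = [0.698306 + 0.146094] / 0.385454 = 2.190665
d₂ = d₁ − σ√T = 2.190665 − 0.385454 = 1.805212
N(d₁) = 0.985762,  N(d₂) = 0.964479,  e^(−rT) = 0.930711
E₀ = V₀·N(d₁) − D·e^(−rT)·N(d₂)
   = 160.2854·0.985762 − 79.7303·0.930711·0.964479 = 86.433227

E0=86.4332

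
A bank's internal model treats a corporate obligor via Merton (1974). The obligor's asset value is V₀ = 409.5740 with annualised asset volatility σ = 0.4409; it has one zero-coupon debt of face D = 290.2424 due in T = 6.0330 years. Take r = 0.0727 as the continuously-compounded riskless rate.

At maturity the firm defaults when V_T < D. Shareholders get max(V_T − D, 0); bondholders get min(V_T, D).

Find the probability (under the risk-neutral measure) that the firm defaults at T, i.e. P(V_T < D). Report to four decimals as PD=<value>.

PD=0.4280

d₁ = [ln(V₀/D) + (r + σ²/2)T] / (σ√T)
   = [ln(409.5740/290.2424) + (0.0727 + 0.5·0.4409²)·6.0330] / (0.4409·√6.0330)
   = [0.344401 + 1.024985] / 1.082946 = 1.264501
d₂ = d₁ − σ√T = 1.264501 − 1.082946 = 0.181555
risk-neutral PD = N(−d₂) = N(-0.181555) = 0.427966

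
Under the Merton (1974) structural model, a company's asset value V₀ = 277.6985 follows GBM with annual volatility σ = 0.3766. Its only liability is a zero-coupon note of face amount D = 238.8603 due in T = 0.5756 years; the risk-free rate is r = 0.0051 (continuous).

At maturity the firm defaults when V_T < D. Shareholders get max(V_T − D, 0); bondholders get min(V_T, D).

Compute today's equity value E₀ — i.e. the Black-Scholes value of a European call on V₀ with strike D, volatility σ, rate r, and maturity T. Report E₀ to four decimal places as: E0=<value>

E0=53.1662

d₁ = [ln(V₀/D) + (r + σ²/2)T] / (σ√T)
   = [ln(277.6985/238.8603) + (0.0051 + 0.5·0.3766²)·0.5756] / (0.3766·√0.5756)
   = [0.150657 + 0.043754] / 0.285720 = 0.680424
d₂ = d₁ − σ√T = 0.680424 − 0.285720 = 0.394704
N(d₁) = 0.751882,  N(d₂) = 0.653469,  e^(−rT) = 0.997069
E₀ = V₀·N(d₁) − D·e^(−rT)·N(d₂)
   = 277.6985·0.751882 − 238.8603·0.997069·0.653469 = 53.166158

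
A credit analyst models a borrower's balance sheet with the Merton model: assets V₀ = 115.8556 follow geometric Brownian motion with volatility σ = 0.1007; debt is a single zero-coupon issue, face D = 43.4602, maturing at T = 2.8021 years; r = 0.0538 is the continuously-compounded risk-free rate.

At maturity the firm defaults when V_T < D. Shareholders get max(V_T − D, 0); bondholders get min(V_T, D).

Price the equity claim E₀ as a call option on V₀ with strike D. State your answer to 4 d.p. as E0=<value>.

d₁ = [ln(V₀/D) + (r + σ²/2)T] / (σ√T)
   = [ln(115.8556/43.4602) + (0.0538 + 0.5·0.1007²)·2.8021] / (0.1007·√2.8021)
   = [0.980499 + 0.164960] / 0.168567 = 6.795296
d₂ = d₁ − σ√T = 6.795296 − 0.168567 = 6.626730
N(d₁) = 1.000000,  N(d₂) = 1.000000,  e^(−rT) = 0.860060
E₀ = V₀·N(d₁) − D·e^(−rT)·N(d₂)
   = 115.8556·1.000000 − 43.4602·0.860060·1.000000 = 78.477215

E0=78.4772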